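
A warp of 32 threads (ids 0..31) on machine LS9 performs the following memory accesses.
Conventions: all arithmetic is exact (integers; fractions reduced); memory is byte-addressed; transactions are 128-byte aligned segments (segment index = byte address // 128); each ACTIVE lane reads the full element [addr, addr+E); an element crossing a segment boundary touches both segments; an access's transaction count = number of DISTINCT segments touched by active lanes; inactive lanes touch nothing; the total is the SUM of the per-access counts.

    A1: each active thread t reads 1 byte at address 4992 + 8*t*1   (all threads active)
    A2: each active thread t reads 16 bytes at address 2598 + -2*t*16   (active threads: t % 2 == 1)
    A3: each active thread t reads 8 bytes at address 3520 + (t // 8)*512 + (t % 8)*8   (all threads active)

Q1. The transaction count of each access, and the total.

A1: 2 transactions
A2: 9 transactions
A3: 4 transactions

Answer: 2,9,4; total 15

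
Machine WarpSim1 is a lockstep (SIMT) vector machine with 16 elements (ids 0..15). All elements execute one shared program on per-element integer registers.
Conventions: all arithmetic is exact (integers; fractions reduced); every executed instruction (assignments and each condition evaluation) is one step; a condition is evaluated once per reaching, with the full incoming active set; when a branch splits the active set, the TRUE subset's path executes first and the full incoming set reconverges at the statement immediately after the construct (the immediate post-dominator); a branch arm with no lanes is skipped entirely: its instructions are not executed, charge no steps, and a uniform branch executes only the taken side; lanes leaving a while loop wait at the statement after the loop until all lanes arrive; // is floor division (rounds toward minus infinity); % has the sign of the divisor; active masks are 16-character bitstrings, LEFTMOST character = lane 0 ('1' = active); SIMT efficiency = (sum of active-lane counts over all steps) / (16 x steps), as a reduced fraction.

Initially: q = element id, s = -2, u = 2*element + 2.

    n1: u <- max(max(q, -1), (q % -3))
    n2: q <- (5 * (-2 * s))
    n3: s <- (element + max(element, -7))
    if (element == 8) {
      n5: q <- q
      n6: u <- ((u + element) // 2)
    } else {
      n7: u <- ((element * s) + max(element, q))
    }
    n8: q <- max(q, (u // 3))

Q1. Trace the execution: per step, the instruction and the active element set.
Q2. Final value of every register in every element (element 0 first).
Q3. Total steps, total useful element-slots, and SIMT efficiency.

step 0: u <- max(max(q, -1), (q % -3)) 1111111111111111
step 1: q <- (5 * (-2 * s))          1111111111111111
step 2: s <- (element + max(element, -7)) 1111111111111111
step 3: eval (element == 8)          1111111111111111
step 4: q <- q                       0000000010000000
step 5: u <- ((u + element) // 2)    0000000010000000
step 6: u <- ((element * s) + max(element, q)) 1111111101111111
step 7: q <- max(q, (u // 3))        1111111111111111

Answer: 8 steps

q: 20,20,20,20,20,23,30,39,20,60,73,87,102,119,137,156
s: 0,2,4,6,8,10,12,14,16,18,20,22,24,26,28,30
u: 20,22,28,38,52,70,92,118,8,182,220,262,308,358,412,470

steps = 8; useful = 97; efficiency = 97/128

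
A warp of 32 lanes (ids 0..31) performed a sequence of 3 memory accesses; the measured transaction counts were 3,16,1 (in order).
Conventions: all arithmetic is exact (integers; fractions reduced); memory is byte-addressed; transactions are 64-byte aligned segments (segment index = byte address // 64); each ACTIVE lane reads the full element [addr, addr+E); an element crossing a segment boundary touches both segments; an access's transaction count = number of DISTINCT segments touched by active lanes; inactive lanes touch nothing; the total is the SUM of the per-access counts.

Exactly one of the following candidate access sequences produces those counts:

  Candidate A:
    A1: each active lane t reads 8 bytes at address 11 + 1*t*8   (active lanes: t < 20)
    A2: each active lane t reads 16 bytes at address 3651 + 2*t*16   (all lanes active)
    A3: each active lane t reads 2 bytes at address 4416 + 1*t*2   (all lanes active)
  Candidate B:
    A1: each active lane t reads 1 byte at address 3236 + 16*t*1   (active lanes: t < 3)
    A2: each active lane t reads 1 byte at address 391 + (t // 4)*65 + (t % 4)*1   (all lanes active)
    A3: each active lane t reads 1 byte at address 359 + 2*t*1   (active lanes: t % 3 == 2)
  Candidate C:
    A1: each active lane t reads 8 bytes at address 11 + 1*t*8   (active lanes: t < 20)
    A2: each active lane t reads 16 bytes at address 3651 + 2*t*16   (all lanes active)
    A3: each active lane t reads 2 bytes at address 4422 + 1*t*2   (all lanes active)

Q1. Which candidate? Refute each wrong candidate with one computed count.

B: A1 gives 2 transactions, not 3
C: A3 gives 2 transactions, not 1
A: all counts match (3,16,1)

Answer: A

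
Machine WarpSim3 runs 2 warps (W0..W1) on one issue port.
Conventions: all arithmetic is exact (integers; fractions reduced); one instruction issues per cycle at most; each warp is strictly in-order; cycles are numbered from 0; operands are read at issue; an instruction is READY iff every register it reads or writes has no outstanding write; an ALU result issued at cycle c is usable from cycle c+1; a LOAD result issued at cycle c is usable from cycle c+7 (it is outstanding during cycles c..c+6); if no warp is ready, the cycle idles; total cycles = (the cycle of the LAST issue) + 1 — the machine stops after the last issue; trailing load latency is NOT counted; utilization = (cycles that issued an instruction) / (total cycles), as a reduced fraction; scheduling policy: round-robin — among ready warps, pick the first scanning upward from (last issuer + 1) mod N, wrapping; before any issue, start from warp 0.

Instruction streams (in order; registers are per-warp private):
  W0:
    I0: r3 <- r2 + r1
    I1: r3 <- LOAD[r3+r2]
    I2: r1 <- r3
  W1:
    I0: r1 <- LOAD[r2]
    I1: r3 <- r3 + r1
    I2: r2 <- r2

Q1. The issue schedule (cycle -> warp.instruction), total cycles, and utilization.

cycle 0: W0.I0
cycle 1: W1.I0
cycle 2: W0.I1
cycle 3: idle
cycle 4: idle
cycle 5: idle
cycle 6: idle
cycle 7: idle
cycle 8: W1.I1
cycle 9: W0.I2
cycle 10: W1.I2

Answer: 11 cycles, utilization 6/11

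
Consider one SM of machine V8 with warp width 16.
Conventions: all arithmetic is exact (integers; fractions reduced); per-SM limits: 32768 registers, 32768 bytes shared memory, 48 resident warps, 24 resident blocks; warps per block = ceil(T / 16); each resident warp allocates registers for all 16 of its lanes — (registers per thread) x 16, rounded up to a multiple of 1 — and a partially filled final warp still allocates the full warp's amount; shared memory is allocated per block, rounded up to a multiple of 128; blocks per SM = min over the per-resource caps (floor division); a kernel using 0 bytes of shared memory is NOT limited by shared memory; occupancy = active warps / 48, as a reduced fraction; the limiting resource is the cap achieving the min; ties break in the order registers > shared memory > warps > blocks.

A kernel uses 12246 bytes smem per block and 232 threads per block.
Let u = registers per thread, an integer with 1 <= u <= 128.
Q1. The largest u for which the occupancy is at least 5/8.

Answer: u = 68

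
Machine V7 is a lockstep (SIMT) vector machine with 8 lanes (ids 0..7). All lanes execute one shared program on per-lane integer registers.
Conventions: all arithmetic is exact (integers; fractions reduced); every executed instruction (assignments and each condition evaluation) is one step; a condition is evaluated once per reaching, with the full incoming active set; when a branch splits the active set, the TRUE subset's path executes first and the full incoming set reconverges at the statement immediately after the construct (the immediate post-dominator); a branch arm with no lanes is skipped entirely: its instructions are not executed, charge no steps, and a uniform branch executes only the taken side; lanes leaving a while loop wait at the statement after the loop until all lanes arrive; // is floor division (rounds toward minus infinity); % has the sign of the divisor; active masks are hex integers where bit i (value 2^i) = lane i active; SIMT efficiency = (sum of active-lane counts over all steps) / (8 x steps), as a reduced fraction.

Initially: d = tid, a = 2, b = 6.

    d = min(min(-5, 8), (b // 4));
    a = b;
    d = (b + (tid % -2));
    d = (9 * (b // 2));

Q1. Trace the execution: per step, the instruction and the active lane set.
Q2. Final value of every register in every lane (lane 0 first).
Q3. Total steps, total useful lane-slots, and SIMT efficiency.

step 0: d <- min(min(-5, 8), (b // 4)) 0xff
step 1: a <- b                       0xff
step 2: d <- (b + (tid % -2))        0xff
step 3: d <- (9 * (b // 2))          0xff

Answer: 4 steps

d: 27,27,27,27,27,27,27,27
a: 6,6,6,6,6,6,6,6
b: 6,6,6,6,6,6,6,6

steps = 4; useful = 32; efficiency = 32/32 = 1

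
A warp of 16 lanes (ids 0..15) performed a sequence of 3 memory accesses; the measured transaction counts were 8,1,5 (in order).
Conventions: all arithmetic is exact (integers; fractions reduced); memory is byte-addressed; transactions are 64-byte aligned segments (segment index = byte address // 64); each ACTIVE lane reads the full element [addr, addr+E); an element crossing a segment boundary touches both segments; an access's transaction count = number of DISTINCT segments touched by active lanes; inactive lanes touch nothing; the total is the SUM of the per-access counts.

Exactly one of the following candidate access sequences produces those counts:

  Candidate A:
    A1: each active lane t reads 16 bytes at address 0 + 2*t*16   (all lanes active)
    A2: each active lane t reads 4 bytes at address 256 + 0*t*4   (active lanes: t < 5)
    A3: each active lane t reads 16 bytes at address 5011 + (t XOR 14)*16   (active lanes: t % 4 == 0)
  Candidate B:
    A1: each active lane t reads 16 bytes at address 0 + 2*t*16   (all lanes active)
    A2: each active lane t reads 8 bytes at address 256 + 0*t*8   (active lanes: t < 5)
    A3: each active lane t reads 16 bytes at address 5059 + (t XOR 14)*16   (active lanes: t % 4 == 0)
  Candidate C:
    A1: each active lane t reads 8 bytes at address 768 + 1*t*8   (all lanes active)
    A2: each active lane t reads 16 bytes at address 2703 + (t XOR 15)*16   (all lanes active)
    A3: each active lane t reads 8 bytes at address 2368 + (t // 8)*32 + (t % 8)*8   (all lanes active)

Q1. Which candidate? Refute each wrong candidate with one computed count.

B: A3 gives 4 transactions, not 5
C: A1 gives 2 transactions, not 8
A: all counts match (8,1,5)

Answer: A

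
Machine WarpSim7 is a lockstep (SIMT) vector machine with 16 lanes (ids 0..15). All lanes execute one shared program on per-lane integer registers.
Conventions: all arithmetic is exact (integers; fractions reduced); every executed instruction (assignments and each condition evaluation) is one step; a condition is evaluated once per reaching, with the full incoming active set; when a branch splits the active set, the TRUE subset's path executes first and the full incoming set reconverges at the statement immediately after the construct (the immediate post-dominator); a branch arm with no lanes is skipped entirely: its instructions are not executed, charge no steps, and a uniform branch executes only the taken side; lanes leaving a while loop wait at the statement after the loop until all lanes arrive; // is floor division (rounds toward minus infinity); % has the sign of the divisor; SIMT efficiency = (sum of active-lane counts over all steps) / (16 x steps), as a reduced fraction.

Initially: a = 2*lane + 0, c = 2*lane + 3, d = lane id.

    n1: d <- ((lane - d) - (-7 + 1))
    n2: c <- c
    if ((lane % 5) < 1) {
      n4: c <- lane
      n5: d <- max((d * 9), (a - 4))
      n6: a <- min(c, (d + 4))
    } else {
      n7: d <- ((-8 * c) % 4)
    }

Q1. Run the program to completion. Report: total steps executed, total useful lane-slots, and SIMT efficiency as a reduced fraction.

Answer: 7 steps, 72 useful, 9/14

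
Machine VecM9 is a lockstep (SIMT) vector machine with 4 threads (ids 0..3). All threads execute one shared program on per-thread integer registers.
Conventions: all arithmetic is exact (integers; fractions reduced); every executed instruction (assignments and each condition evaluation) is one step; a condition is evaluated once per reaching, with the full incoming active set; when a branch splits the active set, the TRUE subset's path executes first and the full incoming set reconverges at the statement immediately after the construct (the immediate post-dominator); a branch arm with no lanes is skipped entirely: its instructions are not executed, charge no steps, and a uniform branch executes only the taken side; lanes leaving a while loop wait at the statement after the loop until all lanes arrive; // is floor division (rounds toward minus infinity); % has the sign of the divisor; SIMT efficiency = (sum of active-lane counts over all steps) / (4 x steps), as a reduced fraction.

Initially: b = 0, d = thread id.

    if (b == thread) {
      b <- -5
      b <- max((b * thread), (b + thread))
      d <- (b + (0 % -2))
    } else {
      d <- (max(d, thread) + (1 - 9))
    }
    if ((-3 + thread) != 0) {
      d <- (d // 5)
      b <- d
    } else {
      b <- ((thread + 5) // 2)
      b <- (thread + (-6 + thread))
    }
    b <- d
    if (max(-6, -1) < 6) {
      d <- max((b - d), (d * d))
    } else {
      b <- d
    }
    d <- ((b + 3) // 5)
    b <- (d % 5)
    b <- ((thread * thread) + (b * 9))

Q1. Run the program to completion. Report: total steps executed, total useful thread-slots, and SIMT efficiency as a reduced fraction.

Answer: 16 steps, 46 useful, 23/32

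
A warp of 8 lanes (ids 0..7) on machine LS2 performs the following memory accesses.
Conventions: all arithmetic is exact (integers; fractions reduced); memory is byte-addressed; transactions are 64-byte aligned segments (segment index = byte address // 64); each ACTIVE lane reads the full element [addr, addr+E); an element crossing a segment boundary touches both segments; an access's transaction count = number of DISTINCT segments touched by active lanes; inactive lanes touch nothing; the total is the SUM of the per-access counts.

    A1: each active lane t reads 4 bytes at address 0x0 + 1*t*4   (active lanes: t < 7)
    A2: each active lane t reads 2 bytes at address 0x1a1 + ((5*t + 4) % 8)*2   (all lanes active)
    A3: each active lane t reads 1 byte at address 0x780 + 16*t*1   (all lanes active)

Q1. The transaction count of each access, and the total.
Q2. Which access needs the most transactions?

A1: 1 transaction
A2: 1 transaction
A3: 2 transactions

Answer: 1,1,2; total 4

Answer: A3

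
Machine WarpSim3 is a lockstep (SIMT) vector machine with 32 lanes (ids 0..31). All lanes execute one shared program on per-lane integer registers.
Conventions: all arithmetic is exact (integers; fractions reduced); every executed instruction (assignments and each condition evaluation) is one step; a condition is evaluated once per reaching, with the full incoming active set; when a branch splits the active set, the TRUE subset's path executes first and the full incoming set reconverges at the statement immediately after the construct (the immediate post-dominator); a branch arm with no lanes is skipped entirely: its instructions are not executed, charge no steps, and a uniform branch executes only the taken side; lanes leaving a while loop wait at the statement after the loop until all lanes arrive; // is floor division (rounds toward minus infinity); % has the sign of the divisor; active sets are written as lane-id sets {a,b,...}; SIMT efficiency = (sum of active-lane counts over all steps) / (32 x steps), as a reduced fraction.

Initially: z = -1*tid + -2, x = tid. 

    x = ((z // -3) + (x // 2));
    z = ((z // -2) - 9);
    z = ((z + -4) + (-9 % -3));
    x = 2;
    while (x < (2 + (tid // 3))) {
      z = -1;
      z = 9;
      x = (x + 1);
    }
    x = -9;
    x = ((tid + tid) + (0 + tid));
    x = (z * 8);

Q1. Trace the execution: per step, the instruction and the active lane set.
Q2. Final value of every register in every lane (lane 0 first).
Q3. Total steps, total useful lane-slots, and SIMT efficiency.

step 0: x <- ((z // -3) + (x // 2))  {0,1,2,3,4,5,6,7,8,9,10,11,12,13,14,15,16,17,18,19,20,21,22,23,24,25,26,27,28,29,30,31}
step 1: z <- ((z // -2) - 9)         {0,1,2,3,4,5,6,7,8,9,10,11,12,13,14,15,16,17,18,19,20,21,22,23,24,25,26,27,28,29,30,31}
step 2: z <- ((z + -4) + (-9 % -3))  {0,1,2,3,4,5,6,7,8,9,10,11,12,13,14,15,16,17,18,19,20,21,22,23,24,25,26,27,28,29,30,31}
step 3: x <- 2                       {0,1,2,3,4,5,6,7,8,9,10,11,12,13,14,15,16,17,18,19,20,21,22,23,24,25,26,27,28,29,30,31}
step 4: eval (x < (2 + (tid // 3)))  {0,1,2,3,4,5,6,7,8,9,10,11,12,13,14,15,16,17,18,19,20,21,22,23,24,25,26,27,28,29,30,31}
step 5: z <- -1                      {3,4,5,6,7,8,9,10,11,12,13,14,15,16,17,18,19,20,21,22,23,24,25,26,27,28,29,30,31}
step 6: z <- 9                       {3,4,5,6,7,8,9,10,11,12,13,14,15,16,17,18,19,20,21,22,23,24,25,26,27,28,29,30,31}
step 7: x <- (x + 1)                 {3,4,5,6,7,8,9,10,11,12,13,14,15,16,17,18,19,20,21,22,23,24,25,26,27,28,29,30,31}
step 8: eval (x < (2 + (tid // 3)))  {3,4,5,6,7,8,9,10,11,12,13,14,15,16,17,18,19,20,21,22,23,24,25,26,27,28,29,30,31}
step 9: z <- -1                      {6,7,8,9,10,11,12,13,14,15,16,17,18,19,20,21,22,23,24,25,26,27,28,29,30,31}
step 10: z <- 9                       {6,7,8,9,10,11,12,13,14,15,16,17,18,19,20,21,22,23,24,25,26,27,28,29,30,31}
step 11: x <- (x + 1)                 {6,7,8,9,10,11,12,13,14,15,16,17,18,19,20,21,22,23,24,25,26,27,28,29,30,31}
step 12: eval (x < (2 + (tid // 3)))  {6,7,8,9,10,11,12,13,14,15,16,17,18,19,20,21,22,23,24,25,26,27,28,29,30,31}
step 13: z <- -1                      {9,10,11,12,13,14,15,16,17,18,19,20,21,22,23,24,25,26,27,28,29,30,31}
step 14: z <- 9                       {9,10,11,12,13,14,15,16,17,18,19,20,21,22,23,24,25,26,27,28,29,30,31}
step 15: x <- (x + 1)                 {9,10,11,12,13,14,15,16,17,18,19,20,21,22,23,24,25,26,27,28,29,30,31}
step 16: eval (x < (2 + (tid // 3)))  {9,10,11,12,13,14,15,16,17,18,19,20,21,22,23,24,25,26,27,28,29,30,31}
step 17: z <- -1                      {12,13,14,15,16,17,18,19,20,21,22,23,24,25,26,27,28,29,30,31}
step 18: z <- 9                       {12,13,14,15,16,17,18,19,20,21,22,23,24,25,26,27,28,29,30,31}
step 19: x <- (x + 1)                 {12,13,14,15,16,17,18,19,20,21,22,23,24,25,26,27,28,29,30,31}
step 20: eval (x < (2 + (tid // 3)))  {12,13,14,15,16,17,18,19,20,21,22,23,24,25,26,27,28,29,30,31}
step 21: z <- -1                      {15,16,17,18,19,20,21,22,23,24,25,26,27,28,29,30,31}
step 22: z <- 9                       {15,16,17,18,19,20,21,22,23,24,25,26,27,28,29,30,31}
step 23: x <- (x + 1)                 {15,16,17,18,19,20,21,22,23,24,25,26,27,28,29,30,31}
step 24: eval (x < (2 + (tid // 3)))  {15,16,17,18,19,20,21,22,23,24,25,26,27,28,29,30,31}
step 25: z <- -1                      {18,19,20,21,22,23,24,25,26,27,28,29,30,31}
step 26: z <- 9                       {18,19,20,21,22,23,24,25,26,27,28,29,30,31}
step 27: x <- (x + 1)                 {18,19,20,21,22,23,24,25,26,27,28,29,30,31}
step 28: eval (x < (2 + (tid // 3)))  {18,19,20,21,22,23,24,25,26,27,28,29,30,31}
step 29: z <- -1                      {21,22,23,24,25,26,27,28,29,30,31}
step 30: z <- 9                       {21,22,23,24,25,26,27,28,29,30,31}
step 31: x <- (x + 1)                 {21,22,23,24,25,26,27,28,29,30,31}
step 32: eval (x < (2 + (tid // 3)))  {21,22,23,24,25,26,27,28,29,30,31}
step 33: z <- -1                      {24,25,26,27,28,29,30,31}
step 34: z <- 9                       {24,25,26,27,28,29,30,31}
step 35: x <- (x + 1)                 {24,25,26,27,28,29,30,31}
step 36: eval (x < (2 + (tid // 3)))  {24,25,26,27,28,29,30,31}
step 37: z <- -1                      {27,28,29,30,31}
step 38: z <- 9                       {27,28,29,30,31}
step 39: x <- (x + 1)                 {27,28,29,30,31}
step 40: eval (x < (2 + (tid // 3)))  {27,28,29,30,31}
step 41: z <- -1                      {30,31}
step 42: z <- 9                       {30,31}
step 43: x <- (x + 1)                 {30,31}
step 44: eval (x < (2 + (tid // 3)))  {30,31}
step 45: x <- -9                      {0,1,2,3,4,5,6,7,8,9,10,11,12,13,14,15,16,17,18,19,20,21,22,23,24,25,26,27,28,29,30,31}
step 46: x <- ((tid + tid) + (0 + tid)) {0,1,2,3,4,5,6,7,8,9,10,11,12,13,14,15,16,17,18,19,20,21,22,23,24,25,26,27,28,29,30,31}
step 47: x <- (z * 8)                 {0,1,2,3,4,5,6,7,8,9,10,11,12,13,14,15,16,17,18,19,20,21,22,23,24,25,26,27,28,29,30,31}

Answer: 48 steps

z: -12,-12,-11,9,9,9,9,9,9,9,9,9,9,9,9,9,9,9,9,9,9,9,9,9,9,9,9,9,9,9,9,9
x: -96,-96,-88,72,72,72,72,72,72,72,72,72,72,72,72,72,72,72,72,72,72,72,72,72,72,72,72,72,72,72,72,72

steps = 48; useful = 876; efficiency = 876/1536 = 73/128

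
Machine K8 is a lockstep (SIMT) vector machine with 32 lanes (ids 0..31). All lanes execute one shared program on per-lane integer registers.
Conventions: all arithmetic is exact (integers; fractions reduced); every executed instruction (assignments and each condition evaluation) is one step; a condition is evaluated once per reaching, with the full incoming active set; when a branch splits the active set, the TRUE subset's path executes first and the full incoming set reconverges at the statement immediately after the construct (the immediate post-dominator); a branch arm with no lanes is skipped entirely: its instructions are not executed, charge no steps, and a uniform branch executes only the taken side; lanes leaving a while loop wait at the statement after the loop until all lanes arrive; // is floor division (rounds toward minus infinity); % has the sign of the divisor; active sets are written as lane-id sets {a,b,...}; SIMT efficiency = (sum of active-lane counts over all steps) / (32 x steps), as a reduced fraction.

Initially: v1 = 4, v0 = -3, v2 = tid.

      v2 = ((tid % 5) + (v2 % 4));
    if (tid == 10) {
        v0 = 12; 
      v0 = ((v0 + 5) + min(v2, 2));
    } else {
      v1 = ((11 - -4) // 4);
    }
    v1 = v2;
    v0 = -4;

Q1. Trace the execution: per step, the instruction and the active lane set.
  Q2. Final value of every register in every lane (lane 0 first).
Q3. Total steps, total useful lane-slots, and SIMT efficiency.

step 0: v2 <- ((tid % 5) + (v2 % 4)) {0,1,2,3,4,5,6,7,8,9,10,11,12,13,14,15,16,17,18,19,20,21,22,23,24,25,26,27,28,29,30,31}
step 1: eval (tid == 10)             {0,1,2,3,4,5,6,7,8,9,10,11,12,13,14,15,16,17,18,19,20,21,22,23,24,25,26,27,28,29,30,31}
step 2: v0 <- 12                     {10}
step 3: v0 <- ((v0 + 5) + min(v2, 2)) {10}
step 4: v1 <- ((11 - -4) // 4)       {0,1,2,3,4,5,6,7,8,9,11,12,13,14,15,16,17,18,19,20,21,22,23,24,25,26,27,28,29,30,31}
step 5: v1 <- v2                     {0,1,2,3,4,5,6,7,8,9,10,11,12,13,14,15,16,17,18,19,20,21,22,23,24,25,26,27,28,29,30,31}
step 6: v0 <- -4                     {0,1,2,3,4,5,6,7,8,9,10,11,12,13,14,15,16,17,18,19,20,21,22,23,24,25,26,27,28,29,30,31}

Answer: 7 steps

v1: 0,2,4,6,4,1,3,5,3,5,2,4,2,4,6,3,1,3,5,7,0,2,4,6,4,1,3,5,3,5,2,4
v0: -4,-4,-4,-4,-4,-4,-4,-4,-4,-4,-4,-4,-4,-4,-4,-4,-4,-4,-4,-4,-4,-4,-4,-4,-4,-4,-4,-4,-4,-4,-4,-4
v2: 0,2,4,6,4,1,3,5,3,5,2,4,2,4,6,3,1,3,5,7,0,2,4,6,4,1,3,5,3,5,2,4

steps = 7; useful = 161; efficiency = 161/224 = 23/32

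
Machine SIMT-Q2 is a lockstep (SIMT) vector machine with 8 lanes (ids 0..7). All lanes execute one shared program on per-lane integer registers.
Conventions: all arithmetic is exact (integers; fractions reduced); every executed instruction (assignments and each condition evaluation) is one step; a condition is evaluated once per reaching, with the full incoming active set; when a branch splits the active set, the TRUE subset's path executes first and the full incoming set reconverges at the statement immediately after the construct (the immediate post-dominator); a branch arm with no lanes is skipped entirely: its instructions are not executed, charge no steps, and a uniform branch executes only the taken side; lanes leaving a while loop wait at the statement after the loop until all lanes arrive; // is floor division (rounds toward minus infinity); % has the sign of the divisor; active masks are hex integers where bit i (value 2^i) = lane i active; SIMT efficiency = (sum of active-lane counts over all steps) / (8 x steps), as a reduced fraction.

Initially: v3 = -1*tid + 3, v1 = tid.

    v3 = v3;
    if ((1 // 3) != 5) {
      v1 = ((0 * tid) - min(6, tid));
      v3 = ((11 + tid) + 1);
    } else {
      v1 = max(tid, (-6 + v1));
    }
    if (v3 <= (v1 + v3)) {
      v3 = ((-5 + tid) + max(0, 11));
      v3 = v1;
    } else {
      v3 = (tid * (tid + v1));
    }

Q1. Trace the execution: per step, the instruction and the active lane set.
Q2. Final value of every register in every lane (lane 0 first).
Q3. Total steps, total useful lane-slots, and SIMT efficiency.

step 0: v3 <- v3                     0xff
step 1: eval ((1 // 3) != 5)         0xff
step 2: v1 <- ((0 * tid) - min(6, tid)) 0xff
step 3: v3 <- ((11 + tid) + 1)       0xff
step 4: eval (v3 <= (v1 + v3))       0xff
step 5: v3 <- ((-5 + tid) + max(0, 11)) 0x01
step 6: v3 <- v1                     0x01
step 7: v3 <- (tid * (tid + v1))     0xfe

Answer: 8 steps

v3: 0,0,0,0,0,0,0,7
v1: 0,-1,-2,-3,-4,-5,-6,-6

steps = 8; useful = 49; efficiency = 49/64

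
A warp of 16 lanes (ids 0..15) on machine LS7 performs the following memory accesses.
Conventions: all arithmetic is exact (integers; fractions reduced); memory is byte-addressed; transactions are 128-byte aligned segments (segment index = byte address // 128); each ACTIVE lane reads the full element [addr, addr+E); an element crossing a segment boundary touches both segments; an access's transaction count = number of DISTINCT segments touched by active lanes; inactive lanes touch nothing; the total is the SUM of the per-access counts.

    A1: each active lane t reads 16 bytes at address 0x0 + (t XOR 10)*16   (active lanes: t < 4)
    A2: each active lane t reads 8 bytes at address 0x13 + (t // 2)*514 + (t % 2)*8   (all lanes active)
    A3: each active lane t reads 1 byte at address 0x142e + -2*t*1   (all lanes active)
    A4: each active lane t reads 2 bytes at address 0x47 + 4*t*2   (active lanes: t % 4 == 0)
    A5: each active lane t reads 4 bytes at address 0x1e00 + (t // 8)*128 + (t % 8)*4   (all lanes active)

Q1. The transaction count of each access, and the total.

A1: 1 transaction
A2: 8 transactions
A3: 1 transaction
A4: 2 transactions
A5: 2 transactions

Answer: 1,8,1,2,2; total 14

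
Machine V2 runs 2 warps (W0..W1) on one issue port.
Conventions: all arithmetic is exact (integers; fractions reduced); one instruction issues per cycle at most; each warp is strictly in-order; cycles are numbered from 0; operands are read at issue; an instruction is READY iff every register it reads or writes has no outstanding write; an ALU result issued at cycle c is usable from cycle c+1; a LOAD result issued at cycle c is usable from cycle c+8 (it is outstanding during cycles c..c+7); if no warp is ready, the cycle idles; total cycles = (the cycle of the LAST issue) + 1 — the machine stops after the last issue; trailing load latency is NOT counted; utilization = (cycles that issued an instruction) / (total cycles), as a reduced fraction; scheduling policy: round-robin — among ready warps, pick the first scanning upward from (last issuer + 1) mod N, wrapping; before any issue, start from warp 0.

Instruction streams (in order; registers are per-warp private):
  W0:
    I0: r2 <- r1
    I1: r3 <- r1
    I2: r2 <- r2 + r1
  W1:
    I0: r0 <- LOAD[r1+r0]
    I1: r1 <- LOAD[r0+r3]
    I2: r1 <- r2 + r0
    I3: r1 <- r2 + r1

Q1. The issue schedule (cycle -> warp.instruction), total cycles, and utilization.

cycle 0: W0.I0
cycle 1: W1.I0
cycle 2: W0.I1
cycle 3: W0.I2
cycle 4: idle
cycle 5: idle
cycle 6: idle
cycle 7: idle
cycle 8: idle
cycle 9: W1.I1
cycle 10: idle
cycle 11: idle
cycle 12: idle
cycle 13: idle
cycle 14: idle
cycle 15: idle
cycle 16: idle
cycle 17: W1.I2
cycle 18: W1.I3

Answer: 19 cycles, utilization 7/19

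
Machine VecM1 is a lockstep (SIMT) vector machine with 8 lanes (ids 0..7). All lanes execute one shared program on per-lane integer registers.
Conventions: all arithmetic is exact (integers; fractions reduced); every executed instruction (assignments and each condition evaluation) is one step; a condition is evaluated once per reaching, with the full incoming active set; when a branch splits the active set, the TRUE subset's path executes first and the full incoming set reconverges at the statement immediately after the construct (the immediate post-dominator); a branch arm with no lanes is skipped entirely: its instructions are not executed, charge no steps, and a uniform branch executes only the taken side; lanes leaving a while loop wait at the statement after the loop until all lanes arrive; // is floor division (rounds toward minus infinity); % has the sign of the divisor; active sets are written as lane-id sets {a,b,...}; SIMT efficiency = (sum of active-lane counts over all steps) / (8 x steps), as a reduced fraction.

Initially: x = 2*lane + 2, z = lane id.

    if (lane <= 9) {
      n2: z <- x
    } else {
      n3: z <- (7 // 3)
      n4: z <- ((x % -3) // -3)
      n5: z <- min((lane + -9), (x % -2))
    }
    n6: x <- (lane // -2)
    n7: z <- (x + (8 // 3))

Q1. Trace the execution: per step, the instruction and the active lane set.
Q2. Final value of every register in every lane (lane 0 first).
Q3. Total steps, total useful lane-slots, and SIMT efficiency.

step 0: eval (lane <= 9)             {0,1,2,3,4,5,6,7}
step 1: z <- x                       {0,1,2,3,4,5,6,7}
step 2: x <- (lane // -2)            {0,1,2,3,4,5,6,7}
step 3: z <- (x + (8 // 3))          {0,1,2,3,4,5,6,7}

Answer: 4 steps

x: 0,-1,-1,-2,-2,-3,-3,-4
z: 2,1,1,0,0,-1,-1,-2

steps = 4; useful = 32; efficiency = 32/32 = 1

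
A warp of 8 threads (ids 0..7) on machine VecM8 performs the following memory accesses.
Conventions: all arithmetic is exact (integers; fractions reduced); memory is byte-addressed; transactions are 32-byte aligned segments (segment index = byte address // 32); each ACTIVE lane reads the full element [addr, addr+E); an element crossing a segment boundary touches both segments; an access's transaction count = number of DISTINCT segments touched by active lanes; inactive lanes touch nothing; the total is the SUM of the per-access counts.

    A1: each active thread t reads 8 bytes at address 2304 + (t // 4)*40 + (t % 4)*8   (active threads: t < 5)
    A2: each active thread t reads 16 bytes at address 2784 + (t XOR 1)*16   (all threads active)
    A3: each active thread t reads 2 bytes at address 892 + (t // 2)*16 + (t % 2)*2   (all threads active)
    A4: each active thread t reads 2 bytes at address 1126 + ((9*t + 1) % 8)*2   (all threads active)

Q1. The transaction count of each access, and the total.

A1: 2 transactions
A2: 4 transactions
A3: 3 transactions
A4: 1 transaction

Answer: 2,4,3,1; total 10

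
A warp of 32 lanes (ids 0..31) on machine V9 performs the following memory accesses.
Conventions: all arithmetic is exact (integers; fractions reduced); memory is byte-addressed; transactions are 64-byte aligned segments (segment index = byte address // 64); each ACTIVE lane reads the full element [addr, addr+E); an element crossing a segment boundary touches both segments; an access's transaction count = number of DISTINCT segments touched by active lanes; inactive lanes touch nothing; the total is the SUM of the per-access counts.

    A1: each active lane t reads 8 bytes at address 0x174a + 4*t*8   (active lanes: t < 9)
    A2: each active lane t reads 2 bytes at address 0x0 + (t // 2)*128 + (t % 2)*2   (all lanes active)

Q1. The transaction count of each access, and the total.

A1: 5 transactions
A2: 16 transactions

Answer: 5,16; total 21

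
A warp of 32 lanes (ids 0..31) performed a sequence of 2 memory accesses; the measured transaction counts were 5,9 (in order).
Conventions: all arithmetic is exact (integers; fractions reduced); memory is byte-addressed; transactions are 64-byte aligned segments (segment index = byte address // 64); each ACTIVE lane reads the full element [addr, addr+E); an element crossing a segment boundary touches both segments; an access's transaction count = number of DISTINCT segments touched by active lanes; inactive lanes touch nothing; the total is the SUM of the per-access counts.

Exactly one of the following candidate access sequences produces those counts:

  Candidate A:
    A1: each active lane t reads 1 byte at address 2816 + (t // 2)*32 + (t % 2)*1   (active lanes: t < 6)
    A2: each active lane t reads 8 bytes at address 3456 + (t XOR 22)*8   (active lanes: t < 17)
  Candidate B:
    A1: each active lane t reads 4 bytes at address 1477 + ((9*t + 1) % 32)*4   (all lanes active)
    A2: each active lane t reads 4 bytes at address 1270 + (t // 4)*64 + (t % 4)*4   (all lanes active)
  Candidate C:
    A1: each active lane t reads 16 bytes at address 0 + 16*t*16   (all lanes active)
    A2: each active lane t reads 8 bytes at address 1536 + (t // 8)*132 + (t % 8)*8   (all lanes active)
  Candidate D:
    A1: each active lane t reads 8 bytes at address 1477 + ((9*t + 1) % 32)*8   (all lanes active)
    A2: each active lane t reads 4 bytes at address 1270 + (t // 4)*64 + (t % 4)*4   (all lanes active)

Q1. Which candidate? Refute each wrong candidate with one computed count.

A: A1 gives 2 transactions, not 5
B: A1 gives 3 transactions, not 5
C: A1 gives 32 transactions, not 5
D: all counts match (5,9)

Answer: D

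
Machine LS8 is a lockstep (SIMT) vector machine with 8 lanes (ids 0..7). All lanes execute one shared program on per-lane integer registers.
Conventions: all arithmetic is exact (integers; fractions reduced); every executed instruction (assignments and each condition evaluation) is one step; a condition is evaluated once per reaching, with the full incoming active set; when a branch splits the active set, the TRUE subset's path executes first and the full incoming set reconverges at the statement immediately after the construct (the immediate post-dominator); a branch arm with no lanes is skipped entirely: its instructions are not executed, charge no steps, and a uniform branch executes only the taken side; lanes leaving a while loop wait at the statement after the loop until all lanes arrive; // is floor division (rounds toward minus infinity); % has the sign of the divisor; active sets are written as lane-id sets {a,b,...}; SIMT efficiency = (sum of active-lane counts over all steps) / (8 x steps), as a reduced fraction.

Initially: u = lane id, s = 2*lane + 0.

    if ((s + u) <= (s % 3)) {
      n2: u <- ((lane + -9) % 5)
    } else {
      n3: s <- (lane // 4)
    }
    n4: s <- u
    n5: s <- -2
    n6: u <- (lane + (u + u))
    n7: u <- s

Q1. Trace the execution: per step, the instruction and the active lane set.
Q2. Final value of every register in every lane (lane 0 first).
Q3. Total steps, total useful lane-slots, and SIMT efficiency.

step 0: eval ((s + u) <= (s % 3))    {0,1,2,3,4,5,6,7}
step 1: u <- ((lane + -9) % 5)       {0}
step 2: s <- (lane // 4)             {1,2,3,4,5,6,7}
step 3: s <- u                       {0,1,2,3,4,5,6,7}
step 4: s <- -2                      {0,1,2,3,4,5,6,7}
step 5: u <- (lane + (u + u))        {0,1,2,3,4,5,6,7}
step 6: u <- s                       {0,1,2,3,4,5,6,7}

Answer: 7 steps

u: -2,-2,-2,-2,-2,-2,-2,-2
s: -2,-2,-2,-2,-2,-2,-2,-2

steps = 7; useful = 48; efficiency = 48/56 = 6/7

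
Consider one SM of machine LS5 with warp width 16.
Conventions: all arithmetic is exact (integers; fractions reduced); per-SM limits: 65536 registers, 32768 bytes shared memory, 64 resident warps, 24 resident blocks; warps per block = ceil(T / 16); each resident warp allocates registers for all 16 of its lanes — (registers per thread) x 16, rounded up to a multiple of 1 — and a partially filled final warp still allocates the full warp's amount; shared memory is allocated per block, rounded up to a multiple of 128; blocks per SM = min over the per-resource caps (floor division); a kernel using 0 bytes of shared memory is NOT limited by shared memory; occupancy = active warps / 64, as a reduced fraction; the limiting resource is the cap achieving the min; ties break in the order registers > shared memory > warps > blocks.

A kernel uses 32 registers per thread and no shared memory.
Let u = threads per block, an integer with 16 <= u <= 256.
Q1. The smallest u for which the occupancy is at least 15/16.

Answer: u = 33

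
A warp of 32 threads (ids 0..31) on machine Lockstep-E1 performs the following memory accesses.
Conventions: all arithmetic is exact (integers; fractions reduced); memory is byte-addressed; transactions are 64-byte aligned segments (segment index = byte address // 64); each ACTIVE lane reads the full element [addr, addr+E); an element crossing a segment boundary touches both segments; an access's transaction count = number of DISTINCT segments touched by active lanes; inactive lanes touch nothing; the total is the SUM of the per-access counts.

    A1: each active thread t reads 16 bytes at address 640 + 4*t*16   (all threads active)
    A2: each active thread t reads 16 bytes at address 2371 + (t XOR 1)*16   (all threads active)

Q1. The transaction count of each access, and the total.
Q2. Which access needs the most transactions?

A1: 32 transactions
A2: 9 transactions

Answer: 32,9; total 41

Answer: A1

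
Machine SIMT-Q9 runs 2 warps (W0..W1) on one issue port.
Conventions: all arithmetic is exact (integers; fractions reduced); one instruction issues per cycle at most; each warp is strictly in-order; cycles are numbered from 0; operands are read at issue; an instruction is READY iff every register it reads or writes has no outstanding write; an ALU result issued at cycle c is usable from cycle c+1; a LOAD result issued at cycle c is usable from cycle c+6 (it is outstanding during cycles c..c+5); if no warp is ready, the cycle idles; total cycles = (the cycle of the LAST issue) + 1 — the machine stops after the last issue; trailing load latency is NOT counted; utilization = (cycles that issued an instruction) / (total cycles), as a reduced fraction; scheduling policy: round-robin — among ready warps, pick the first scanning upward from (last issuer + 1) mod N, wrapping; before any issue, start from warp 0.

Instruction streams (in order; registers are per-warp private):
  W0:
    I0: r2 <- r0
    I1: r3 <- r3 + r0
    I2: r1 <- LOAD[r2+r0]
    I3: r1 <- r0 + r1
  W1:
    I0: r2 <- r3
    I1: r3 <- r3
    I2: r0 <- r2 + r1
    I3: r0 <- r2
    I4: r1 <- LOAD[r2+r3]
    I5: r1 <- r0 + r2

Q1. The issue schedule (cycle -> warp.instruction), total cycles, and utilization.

cycle 0: W0.I0
cycle 1: W1.I0
cycle 2: W0.I1
cycle 3: W1.I1
cycle 4: W0.I2
cycle 5: W1.I2
cycle 6: W1.I3
cycle 7: W1.I4
cycle 8: idle
cycle 9: idle
cycle 10: W0.I3
cycle 11: idle
cycle 12: idle
cycle 13: W1.I5

Answer: 14 cycles, utilization 5/7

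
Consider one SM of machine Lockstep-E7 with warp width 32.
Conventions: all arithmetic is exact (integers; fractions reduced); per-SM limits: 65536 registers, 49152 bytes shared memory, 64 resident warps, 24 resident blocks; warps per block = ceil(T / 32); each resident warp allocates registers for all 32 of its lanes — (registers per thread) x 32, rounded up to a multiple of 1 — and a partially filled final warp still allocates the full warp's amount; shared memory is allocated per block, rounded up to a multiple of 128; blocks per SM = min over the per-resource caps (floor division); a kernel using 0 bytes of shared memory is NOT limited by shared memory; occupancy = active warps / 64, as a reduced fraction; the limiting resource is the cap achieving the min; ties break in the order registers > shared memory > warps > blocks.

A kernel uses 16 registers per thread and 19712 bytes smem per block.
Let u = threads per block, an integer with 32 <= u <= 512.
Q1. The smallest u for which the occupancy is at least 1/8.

Answer: u = 97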